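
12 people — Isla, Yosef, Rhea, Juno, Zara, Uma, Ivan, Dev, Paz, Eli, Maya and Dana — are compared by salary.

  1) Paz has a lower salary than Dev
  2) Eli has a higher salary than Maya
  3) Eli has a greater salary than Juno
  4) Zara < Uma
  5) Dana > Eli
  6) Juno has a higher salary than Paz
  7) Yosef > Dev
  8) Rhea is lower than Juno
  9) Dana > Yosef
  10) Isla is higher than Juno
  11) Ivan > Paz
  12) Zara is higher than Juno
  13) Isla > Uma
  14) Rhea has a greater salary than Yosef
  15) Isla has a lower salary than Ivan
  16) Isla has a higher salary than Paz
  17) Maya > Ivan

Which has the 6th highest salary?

Chaining the given pairs: Paz < Dev < Yosef < Rhea < Juno < Zara < Uma < Isla < Ivan < Maya < Eli < Dana.
The 6th largest is Uma.

Uma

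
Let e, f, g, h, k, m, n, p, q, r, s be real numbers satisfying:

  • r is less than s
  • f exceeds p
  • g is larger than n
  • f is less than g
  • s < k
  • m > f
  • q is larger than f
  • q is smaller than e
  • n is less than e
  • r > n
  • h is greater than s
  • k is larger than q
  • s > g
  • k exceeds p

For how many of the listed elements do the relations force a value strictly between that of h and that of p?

3

The relations place p below h. An element lies strictly between them when it is forced above p and also forced below h.
Above p: {f, m, q, e, g, s, k}. Below h: {n, f, r, g, s}.
Intersection: {f, g, s} — 3.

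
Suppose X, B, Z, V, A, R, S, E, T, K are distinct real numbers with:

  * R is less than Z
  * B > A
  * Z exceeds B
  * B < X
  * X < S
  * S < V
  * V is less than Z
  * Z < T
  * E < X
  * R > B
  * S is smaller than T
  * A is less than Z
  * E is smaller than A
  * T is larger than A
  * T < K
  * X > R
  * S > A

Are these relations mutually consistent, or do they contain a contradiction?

consistent

The single ordering E < A < B < R < X < S < V < Z < T < K satisfies every listed relation, so no contradiction arises.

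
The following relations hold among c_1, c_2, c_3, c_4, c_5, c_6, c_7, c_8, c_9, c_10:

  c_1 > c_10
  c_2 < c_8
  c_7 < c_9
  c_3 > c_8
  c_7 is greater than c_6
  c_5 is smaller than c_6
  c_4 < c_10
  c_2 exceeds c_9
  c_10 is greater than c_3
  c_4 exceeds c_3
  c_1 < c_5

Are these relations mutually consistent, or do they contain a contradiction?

inconsistent

We have c_1 < c_5 stated directly, yet also c_5 < c_6 < c_7 < c_9 < c_2 < c_8 < c_3 < c_4 < c_10 < c_1 by chaining the others — so c_5 < c_1. Contradiction.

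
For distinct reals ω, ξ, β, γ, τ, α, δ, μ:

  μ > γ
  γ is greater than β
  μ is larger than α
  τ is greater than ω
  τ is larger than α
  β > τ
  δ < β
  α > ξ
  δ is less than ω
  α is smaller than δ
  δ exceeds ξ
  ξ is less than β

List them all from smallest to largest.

The consecutive links are each given: ξ < α; α < δ; δ < ω; ω < τ; τ < β; β < γ; γ < μ.

ξ < α < δ < ω < τ < β < γ < μ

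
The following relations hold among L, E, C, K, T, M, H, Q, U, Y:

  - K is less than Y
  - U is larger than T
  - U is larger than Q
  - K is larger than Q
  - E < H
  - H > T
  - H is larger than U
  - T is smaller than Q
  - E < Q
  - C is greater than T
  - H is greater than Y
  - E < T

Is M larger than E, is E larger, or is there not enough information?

Following every chain through E: above E we get T, Q, K, Y, U, C, H.
M is not reached, and no chain runs the other way from M to E.
So the given relations leave the order of E and M undetermined.

undetermined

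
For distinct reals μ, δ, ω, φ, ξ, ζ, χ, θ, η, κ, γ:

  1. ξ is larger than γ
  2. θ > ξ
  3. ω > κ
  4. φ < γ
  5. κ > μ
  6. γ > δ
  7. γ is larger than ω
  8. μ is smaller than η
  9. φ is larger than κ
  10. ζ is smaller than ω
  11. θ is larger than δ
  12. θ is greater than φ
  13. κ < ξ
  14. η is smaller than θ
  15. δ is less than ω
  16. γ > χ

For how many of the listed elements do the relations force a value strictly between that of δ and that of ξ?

Chaining upward from δ reaches: ω, γ, θ.
Chaining downward from ξ reaches: χ, ζ, μ, κ, ω, φ, γ.
Strictly between δ and ξ are those in both lists: ω, γ — 2 elements.

2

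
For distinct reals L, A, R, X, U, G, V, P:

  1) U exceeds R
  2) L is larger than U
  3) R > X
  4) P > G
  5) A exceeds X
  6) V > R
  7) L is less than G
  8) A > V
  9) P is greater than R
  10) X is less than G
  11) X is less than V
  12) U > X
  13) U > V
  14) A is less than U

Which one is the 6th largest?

Piecing the relations together gives one ordering: X < R < V < A < U < L < G < P.
The 6th largest is V.

V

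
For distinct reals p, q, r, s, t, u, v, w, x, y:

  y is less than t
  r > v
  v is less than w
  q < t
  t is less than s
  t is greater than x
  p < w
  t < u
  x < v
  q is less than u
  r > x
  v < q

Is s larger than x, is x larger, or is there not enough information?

x < v < q < t < s, by transitivity through v, q, t.
So s is larger.

s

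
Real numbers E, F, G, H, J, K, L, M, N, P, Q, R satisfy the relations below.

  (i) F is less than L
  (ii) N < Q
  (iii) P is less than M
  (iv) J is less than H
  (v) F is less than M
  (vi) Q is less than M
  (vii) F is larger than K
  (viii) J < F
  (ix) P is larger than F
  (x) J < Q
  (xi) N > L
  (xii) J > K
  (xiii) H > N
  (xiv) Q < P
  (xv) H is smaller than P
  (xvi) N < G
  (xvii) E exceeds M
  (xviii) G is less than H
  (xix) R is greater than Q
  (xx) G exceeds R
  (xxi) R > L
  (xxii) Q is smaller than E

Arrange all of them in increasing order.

Nothing is placed below K, so it is least; from there K < J; J < F; F < L; L < N; N < Q; Q < R; R < G; G < H; H < P; P < M; M < E, each given directly.

K < J < F < L < N < Q < R < G < H < P < M < E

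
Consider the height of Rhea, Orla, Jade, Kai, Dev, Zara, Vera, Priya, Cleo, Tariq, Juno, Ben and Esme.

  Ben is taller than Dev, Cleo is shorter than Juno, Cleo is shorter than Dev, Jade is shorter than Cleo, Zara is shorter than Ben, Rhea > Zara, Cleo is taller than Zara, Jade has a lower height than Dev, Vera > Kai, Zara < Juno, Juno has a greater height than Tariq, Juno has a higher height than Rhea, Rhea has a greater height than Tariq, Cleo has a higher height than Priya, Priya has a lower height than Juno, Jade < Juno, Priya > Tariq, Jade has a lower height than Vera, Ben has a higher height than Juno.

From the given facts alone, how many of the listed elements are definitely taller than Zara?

From Zara the given relations immediately reach Cleo, Rhea, Juno, Ben.
From those, Dev — 5 in total.
No other element is forced above Zara by the given relations, so the count is 5.

5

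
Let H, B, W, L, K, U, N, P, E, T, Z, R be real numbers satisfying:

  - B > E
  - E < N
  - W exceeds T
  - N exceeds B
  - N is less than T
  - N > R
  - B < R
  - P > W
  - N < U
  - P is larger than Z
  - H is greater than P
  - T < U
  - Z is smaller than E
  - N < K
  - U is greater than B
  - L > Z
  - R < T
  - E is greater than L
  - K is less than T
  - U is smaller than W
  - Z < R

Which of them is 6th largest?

K

The consecutive relations fix a unique order: Z < L < E < B < R < N < K < T < U < W < P < H.
The 6th largest is K.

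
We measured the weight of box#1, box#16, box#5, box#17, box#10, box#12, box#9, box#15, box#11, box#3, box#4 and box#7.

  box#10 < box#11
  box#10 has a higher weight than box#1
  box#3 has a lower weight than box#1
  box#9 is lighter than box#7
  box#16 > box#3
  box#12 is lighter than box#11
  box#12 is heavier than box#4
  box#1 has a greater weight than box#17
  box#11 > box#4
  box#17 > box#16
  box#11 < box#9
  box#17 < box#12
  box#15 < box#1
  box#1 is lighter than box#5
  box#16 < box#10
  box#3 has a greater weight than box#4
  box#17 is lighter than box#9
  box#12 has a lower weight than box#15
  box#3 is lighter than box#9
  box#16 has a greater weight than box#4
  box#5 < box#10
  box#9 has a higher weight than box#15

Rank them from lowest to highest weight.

box#4 < box#3 < box#16 < box#17 < box#12 < box#15 < box#1 < box#5 < box#10 < box#11 < box#9 < box#7

Each adjacent pair is fixed by a given relation: box#4 < box#3; box#3 < box#16; box#16 < box#17; box#17 < box#12; box#12 < box#15; box#15 < box#1; box#1 < box#5; box#5 < box#10; box#10 < box#11; box#11 < box#9; box#9 < box#7. Chaining them end to end gives the full order.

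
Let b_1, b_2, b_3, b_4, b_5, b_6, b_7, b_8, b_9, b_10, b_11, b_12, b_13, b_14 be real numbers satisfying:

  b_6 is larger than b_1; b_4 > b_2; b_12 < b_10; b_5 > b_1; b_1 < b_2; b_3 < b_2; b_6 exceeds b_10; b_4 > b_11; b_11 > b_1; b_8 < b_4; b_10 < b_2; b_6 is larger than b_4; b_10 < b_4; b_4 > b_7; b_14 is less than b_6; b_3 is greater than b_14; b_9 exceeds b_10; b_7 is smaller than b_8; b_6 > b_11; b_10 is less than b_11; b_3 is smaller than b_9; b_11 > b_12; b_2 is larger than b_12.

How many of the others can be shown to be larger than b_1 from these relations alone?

Directly above b_1: b_5, b_11, b_2, b_6.
One step further: b_4 (5 so far).
Nothing else is reachable above b_1; 5 in all.

5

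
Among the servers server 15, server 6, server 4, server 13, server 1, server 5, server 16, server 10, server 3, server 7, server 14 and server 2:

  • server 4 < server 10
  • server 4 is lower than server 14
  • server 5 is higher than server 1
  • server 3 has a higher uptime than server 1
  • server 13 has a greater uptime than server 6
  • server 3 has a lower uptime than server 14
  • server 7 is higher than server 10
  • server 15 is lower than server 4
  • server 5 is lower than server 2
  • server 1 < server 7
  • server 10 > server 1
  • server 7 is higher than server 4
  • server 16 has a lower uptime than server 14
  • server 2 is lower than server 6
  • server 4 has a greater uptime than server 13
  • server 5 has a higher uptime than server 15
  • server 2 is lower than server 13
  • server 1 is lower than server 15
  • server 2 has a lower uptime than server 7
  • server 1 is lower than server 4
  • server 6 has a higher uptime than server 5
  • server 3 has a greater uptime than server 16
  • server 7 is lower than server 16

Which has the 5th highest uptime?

server 10

The consecutive relations fix a unique order: server 1 < server 15 < server 5 < server 2 < server 6 < server 13 < server 4 < server 10 < server 7 < server 16 < server 3 < server 14.
Counting 5 from the largest end gives server 10.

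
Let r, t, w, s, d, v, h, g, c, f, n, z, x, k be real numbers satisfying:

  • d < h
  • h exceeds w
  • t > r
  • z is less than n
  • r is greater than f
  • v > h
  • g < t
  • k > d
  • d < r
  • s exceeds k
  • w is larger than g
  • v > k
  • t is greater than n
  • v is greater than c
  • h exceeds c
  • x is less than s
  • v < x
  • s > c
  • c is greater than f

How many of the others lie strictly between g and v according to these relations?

Chaining upward from g reaches: w, h, t, x, s.
Chaining downward from v reaches: f, c, w, d, h, k.
Strictly between g and v are those in both lists: w, h — 2 elements.

2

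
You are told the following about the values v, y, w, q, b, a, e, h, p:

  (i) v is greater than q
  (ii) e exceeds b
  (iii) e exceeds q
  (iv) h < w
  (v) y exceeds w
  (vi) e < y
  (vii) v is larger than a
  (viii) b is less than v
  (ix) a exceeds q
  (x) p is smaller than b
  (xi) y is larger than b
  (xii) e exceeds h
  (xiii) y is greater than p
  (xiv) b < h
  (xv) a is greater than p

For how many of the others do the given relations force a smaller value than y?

Directly below y: p, b, w, e.
One step further: h, q (6 so far).
No other element is forced below y by the given relations, so the count is 6.

6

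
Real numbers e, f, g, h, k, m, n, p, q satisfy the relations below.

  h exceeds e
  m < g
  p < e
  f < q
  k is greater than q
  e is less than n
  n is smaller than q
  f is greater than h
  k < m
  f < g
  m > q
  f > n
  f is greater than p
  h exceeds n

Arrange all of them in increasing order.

Each adjacent pair is fixed by a given relation: p < e; e < n; n < h; h < f; f < q; q < k; k < m; m < g. Chaining them end to end gives the full order.

p < e < n < h < f < q < k < m < g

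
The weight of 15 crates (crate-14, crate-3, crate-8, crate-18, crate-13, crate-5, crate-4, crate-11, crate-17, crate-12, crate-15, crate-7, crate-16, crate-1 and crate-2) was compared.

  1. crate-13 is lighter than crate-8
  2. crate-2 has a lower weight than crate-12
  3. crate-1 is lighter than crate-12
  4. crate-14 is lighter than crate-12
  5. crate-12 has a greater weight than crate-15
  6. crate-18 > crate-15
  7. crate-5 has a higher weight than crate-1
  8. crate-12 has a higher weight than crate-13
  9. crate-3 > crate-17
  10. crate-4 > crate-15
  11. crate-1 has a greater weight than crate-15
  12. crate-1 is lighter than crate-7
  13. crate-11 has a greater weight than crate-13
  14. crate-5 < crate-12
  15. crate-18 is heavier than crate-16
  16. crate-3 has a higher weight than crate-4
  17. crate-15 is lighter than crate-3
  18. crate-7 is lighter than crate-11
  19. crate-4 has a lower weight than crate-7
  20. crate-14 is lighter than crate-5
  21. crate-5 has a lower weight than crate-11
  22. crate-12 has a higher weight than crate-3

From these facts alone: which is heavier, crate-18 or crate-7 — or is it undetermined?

undetermined

Following every chain through crate-18: below crate-18 we get crate-16, crate-15.
crate-7 is not reached, and no chain runs the other way from crate-7 to crate-18.
So the given relations leave the order of crate-18 and crate-7 undetermined.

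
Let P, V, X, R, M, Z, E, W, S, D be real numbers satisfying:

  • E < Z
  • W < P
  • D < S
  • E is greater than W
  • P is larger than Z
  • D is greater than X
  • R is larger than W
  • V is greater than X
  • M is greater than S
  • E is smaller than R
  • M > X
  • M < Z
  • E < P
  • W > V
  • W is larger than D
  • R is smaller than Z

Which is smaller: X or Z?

X

Chaining the given relations: X < V < W < E < R < Z.
So X < Z; X is the smaller of the two.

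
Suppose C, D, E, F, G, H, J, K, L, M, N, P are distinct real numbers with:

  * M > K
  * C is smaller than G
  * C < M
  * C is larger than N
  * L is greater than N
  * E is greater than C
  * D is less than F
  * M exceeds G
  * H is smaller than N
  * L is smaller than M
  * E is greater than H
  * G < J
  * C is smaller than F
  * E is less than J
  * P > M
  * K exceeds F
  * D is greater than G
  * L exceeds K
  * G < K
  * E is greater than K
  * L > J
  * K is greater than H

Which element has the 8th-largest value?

D

Chaining the given pairs: H < N < C < G < D < F < K < E < J < L < M < P.
Counting 8 from the largest end gives D.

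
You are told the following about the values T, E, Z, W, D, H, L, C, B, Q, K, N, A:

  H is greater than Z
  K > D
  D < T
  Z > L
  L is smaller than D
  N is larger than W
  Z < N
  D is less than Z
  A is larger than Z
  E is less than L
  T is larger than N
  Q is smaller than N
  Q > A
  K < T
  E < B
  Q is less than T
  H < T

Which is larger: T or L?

Link the given pairs in sequence: L < D; D < Z; Z < A; A < Q; Q < N; N < T.
Chaining these gives L < D < Z < A < Q < N < T.
So L < T; T is the larger of the two.

T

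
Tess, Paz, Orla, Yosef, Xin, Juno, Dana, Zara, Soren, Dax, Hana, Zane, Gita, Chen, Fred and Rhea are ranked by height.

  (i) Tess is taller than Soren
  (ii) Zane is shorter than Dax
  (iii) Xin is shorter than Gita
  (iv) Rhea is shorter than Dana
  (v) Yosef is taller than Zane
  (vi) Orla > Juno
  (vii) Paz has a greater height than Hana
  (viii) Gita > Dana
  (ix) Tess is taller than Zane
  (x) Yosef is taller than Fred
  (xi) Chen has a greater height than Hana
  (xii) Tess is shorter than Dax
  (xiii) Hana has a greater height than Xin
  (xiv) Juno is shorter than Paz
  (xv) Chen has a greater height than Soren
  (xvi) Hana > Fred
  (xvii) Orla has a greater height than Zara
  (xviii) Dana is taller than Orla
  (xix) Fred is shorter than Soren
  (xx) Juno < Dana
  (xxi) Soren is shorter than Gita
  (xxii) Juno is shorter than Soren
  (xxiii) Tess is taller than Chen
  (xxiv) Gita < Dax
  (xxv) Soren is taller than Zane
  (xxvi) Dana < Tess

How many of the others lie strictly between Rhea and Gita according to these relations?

1

Chaining upward from Rhea reaches: Dana, Tess, Dax.
Chaining downward from Gita reaches: Zara, Juno, Xin, Fred, Zane, Soren, Orla, Dana.
Strictly between Rhea and Gita are those in both lists: Dana — 1 element.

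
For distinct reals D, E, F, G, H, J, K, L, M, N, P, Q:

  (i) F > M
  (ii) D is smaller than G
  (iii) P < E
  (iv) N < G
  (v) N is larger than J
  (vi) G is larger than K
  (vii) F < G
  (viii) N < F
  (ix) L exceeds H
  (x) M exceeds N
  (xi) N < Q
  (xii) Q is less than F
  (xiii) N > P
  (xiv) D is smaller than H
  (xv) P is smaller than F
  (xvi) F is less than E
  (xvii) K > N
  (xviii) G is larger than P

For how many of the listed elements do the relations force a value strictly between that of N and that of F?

2

The relations place N below F. An element lies strictly between them when it is forced above N and also forced below F.
Above N: {M, K, Q, E, G}. Below F: {J, P, M, Q}.
Intersection: {M, Q} — 2.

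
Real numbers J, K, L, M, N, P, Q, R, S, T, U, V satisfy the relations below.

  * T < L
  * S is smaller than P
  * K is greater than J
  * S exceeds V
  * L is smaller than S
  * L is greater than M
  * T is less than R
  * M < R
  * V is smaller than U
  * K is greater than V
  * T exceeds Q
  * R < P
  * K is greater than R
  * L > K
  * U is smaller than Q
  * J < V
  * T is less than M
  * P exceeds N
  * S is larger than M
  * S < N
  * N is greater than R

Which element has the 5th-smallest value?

Piecing the relations together gives one ordering: J < V < U < Q < T < M < R < K < L < S < N < P.
Counting 5 from the smallest end gives T.

T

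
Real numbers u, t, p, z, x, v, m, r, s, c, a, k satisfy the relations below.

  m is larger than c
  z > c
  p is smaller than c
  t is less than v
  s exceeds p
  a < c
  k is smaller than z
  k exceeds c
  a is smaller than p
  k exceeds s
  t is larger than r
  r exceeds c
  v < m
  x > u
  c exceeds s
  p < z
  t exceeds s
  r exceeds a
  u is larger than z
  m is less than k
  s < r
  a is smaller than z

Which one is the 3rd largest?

z

The consecutive relations fix a unique order: a < p < s < c < r < t < v < m < k < z < u < x.
The 3rd largest is z.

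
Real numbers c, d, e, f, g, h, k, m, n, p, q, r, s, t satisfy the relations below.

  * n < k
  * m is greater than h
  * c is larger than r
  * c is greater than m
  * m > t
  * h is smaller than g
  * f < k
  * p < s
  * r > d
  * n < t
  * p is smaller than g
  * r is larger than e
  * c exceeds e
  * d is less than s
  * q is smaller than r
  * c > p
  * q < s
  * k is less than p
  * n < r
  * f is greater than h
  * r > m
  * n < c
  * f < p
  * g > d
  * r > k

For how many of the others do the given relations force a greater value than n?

Directly above n: t, k, r, c.
One step further: m, p (6 so far).
One step further: s, g (8 so far).
No other element is forced above n by the given relations, so the count is 8.

8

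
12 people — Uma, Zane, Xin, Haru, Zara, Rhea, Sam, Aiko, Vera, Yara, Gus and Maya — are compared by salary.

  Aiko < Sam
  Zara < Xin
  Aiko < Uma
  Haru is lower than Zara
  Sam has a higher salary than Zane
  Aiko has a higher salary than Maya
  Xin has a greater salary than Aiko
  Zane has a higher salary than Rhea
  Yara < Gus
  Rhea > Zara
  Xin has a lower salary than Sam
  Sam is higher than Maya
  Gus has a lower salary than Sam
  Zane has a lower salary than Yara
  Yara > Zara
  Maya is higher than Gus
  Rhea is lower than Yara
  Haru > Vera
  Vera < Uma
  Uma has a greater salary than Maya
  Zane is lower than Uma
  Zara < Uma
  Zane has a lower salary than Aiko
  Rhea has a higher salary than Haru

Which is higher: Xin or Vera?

Xin

Vera < Haru and Haru < Zara give Vera < Zara.
With Zara < Rhea: Vera < Haru < Zara < Rhea.
Then Rhea < Zane extends the chain to Zane.
With Zane < Yara: Vera < Haru < Zara < Rhea < Zane < Yara.
With Yara < Gus: Vera < Haru < Zara < Rhea < Zane < Yara < Gus.
With Gus < Maya: Vera < Haru < Zara < Rhea < Zane < Yara < Gus < Maya.
Then Maya < Aiko extends the chain to Aiko.
With Aiko < Xin: Vera < Haru < Zara < Rhea < Zane < Yara < Gus < Maya < Aiko < Xin.
So Vera < Xin; Xin is the higher of the two.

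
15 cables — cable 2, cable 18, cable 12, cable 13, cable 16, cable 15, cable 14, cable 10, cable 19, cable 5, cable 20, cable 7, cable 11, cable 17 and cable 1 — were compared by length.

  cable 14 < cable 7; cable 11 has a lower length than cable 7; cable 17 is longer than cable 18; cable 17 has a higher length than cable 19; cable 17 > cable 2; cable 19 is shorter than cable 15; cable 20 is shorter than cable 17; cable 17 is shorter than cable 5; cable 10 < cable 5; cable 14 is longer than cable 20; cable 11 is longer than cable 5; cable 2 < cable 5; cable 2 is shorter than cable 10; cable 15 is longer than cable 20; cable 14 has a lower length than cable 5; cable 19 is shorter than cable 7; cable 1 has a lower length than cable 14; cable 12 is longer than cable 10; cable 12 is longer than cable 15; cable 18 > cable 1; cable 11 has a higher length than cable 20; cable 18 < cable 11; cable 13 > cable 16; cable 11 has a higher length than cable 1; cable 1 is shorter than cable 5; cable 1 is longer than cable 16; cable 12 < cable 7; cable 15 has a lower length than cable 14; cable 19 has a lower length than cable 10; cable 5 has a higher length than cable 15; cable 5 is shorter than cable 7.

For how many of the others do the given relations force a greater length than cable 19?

The elements the relations force above cable 19 are cable 15, cable 10, cable 17, cable 14, cable 12, cable 5, cable 11, cable 7 — no chain reaches any other.
That is 8.

8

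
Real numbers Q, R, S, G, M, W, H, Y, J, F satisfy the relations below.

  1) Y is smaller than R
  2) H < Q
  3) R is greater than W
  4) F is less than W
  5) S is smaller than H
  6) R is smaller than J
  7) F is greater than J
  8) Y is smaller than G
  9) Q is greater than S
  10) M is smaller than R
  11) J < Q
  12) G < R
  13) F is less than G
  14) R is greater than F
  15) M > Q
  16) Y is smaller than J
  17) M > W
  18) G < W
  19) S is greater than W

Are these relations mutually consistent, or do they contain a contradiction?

inconsistent

Chaining the given relations yields J < F < G < W < S < H < Q < M < R, so J < R. But one relation states R < J. These cannot both hold.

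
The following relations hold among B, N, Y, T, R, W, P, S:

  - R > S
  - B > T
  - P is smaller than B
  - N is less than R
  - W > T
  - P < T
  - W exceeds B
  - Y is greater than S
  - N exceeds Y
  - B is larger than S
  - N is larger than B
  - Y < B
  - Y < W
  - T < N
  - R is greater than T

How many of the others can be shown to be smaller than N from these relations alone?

The elements the relations force below N are P, S, T, Y, B — no chain reaches any other.
That is 5.

5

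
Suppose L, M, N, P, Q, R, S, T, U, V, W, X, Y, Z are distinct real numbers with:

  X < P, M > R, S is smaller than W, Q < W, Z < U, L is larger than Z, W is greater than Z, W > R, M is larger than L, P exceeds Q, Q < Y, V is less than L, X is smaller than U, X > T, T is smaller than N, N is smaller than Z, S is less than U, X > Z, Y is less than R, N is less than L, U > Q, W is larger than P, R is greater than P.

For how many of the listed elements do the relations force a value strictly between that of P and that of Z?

The relations place Z below P. An element lies strictly between them when it is forced above Z and also forced below P.
Above Z: {X, L, R, M, U, W}. Below P: {T, N, X, Q}.
Intersection: {X} — 1.

1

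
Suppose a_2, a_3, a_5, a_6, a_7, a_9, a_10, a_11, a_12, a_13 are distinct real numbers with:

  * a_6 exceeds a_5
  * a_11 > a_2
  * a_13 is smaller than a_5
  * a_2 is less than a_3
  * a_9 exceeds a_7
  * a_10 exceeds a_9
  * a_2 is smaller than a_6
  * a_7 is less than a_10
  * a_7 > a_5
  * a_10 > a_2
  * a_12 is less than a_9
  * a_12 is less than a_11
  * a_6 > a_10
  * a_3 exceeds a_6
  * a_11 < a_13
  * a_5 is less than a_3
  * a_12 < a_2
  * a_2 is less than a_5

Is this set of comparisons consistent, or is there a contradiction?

consistent

The single ordering a_12 < a_2 < a_11 < a_13 < a_5 < a_7 < a_9 < a_10 < a_6 < a_3 satisfies every listed relation, so no contradiction arises.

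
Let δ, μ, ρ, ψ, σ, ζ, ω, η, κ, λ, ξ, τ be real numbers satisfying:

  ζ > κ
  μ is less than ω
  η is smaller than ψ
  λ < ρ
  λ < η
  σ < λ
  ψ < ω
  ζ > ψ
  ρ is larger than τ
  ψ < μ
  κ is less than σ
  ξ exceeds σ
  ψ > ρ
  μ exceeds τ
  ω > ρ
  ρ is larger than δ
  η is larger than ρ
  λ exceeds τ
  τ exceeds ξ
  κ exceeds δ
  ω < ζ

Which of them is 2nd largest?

Piecing the relations together gives one ordering: δ < κ < σ < ξ < τ < λ < ρ < η < ψ < μ < ω < ζ.
The 2nd largest is ω.

ω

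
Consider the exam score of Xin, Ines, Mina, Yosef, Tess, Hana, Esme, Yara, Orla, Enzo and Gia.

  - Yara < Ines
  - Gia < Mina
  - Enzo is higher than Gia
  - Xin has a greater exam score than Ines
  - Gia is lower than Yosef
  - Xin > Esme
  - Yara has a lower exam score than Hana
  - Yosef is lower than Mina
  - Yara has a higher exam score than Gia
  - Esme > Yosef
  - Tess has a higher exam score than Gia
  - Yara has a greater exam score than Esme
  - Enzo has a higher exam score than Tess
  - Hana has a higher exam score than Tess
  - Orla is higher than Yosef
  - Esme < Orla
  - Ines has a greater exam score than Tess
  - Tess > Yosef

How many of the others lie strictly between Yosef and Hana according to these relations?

3

The relations place Yosef below Hana. An element lies strictly between them when it is forced above Yosef and also forced below Hana.
Above Yosef: {Tess, Enzo, Esme, Yara, Ines, Orla, Mina, Xin}. Below Hana: {Gia, Tess, Esme, Yara}.
Intersection: {Tess, Esme, Yara} — 3.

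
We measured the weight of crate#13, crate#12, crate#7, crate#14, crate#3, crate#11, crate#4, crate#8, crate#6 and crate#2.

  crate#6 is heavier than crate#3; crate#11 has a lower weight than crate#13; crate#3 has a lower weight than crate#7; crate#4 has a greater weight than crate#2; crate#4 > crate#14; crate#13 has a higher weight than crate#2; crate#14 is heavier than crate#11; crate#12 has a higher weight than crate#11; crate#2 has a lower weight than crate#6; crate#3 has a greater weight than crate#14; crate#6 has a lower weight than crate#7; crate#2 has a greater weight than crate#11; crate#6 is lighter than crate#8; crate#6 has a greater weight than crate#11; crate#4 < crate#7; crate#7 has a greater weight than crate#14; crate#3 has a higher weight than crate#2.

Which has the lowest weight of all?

Chaining upward from crate#11: directly above it, crate#14, crate#2, crate#12, crate#6, crate#13; then crate#3, crate#8, crate#4, crate#7.
That covers every other element, and nothing is given below crate#11, so crate#11 is the lowest weight.

crate#11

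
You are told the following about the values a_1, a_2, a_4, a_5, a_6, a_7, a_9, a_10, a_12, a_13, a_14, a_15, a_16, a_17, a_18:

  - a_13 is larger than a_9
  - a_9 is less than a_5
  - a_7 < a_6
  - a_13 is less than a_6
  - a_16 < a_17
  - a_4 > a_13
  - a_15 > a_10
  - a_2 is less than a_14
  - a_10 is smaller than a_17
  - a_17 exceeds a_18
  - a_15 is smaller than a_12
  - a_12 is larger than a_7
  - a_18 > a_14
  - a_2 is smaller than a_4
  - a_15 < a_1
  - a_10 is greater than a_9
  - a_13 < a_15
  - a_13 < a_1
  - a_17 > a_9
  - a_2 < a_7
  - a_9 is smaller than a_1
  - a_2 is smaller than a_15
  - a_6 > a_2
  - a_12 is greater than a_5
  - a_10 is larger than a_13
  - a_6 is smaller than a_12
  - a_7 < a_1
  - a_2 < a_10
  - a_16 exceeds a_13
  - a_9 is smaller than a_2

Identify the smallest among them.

a_9

Chaining upward from a_9: directly above it, a_5, a_2, a_13, a_10, a_17, a_1; then a_14, a_15, a_16, a_4, a_7, a_6, a_12; then a_18.
That covers every other element, and nothing is given below a_9, so a_9 is the smallest.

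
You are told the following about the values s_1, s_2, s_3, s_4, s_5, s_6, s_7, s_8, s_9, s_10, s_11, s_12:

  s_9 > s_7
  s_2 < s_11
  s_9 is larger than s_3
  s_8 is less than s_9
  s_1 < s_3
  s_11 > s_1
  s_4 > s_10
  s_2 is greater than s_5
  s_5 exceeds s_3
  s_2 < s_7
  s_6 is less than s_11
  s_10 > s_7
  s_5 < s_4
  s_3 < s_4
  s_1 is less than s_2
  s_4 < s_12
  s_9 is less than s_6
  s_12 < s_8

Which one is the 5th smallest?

Piecing the relations together gives one ordering: s_1 < s_3 < s_5 < s_2 < s_7 < s_10 < s_4 < s_12 < s_8 < s_9 < s_6 < s_11.
The 5th smallest is s_7.

s_7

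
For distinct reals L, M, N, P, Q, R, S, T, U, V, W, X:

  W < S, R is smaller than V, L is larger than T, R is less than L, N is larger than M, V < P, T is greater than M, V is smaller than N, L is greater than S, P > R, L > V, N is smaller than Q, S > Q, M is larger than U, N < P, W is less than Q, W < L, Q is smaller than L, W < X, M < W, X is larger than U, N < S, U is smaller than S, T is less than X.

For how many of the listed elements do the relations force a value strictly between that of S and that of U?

4

Chaining upward from U reaches: M, N, T, W, Q, X, P, L.
Chaining downward from S reaches: R, V, M, N, W, Q.
Strictly between U and S are those in both lists: M, N, W, Q — 4 elements.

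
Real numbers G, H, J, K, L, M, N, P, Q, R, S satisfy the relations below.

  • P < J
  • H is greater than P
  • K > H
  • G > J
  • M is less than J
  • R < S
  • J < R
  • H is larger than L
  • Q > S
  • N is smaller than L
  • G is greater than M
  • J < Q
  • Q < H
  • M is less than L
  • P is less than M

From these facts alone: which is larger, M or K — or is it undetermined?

K

Link the given pairs in sequence: M < J; J < R; R < S; S < Q; Q < H; H < K.
Chaining these gives M < J < R < S < Q < H < K.
So K is larger.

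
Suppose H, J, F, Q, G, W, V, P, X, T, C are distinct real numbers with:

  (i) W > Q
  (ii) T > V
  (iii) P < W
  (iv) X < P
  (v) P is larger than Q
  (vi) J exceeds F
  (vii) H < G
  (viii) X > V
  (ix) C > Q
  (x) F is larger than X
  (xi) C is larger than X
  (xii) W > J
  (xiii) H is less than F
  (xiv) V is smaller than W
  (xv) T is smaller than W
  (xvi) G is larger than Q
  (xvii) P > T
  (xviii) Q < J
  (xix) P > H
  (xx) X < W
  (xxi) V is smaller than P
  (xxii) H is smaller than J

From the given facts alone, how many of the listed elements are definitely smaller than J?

The elements the relations force below J are Q, H, V, X, F — no chain reaches any other.
That is 5.

5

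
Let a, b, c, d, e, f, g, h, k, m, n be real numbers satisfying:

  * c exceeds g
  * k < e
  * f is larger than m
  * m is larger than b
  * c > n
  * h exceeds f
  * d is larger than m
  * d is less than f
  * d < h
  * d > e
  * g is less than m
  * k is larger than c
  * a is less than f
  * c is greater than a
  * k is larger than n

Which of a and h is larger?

a < c and c < k give a < k.
Then k < e extends the chain to e.
With e < d: a < c < k < e < d.
Then d < f extends the chain to f.
With f < h: a < c < k < e < d < f < h.
So a < h; h is the larger of the two.

h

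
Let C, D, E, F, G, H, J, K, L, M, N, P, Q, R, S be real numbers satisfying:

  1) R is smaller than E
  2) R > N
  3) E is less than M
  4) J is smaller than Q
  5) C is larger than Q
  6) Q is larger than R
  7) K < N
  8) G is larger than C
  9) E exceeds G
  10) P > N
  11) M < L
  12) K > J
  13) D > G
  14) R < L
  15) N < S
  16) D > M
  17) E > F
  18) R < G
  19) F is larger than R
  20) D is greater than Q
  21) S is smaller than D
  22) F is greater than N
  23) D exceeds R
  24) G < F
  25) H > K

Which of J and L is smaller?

J

The relevant relations are J < K; K < N; N < R; R < Q; Q < C; C < G; G < F; F < E; E < M; M < L.
Together: J < K < N < R < Q < C < G < F < E < M < L.
So J < L; J is the smaller of the two.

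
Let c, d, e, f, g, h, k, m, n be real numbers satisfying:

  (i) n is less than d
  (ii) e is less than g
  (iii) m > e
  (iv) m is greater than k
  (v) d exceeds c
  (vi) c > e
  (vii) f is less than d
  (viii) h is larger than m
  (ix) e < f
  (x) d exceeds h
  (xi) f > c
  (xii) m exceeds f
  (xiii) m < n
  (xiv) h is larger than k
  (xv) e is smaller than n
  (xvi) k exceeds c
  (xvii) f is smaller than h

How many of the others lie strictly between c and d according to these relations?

The relations place c below d. An element lies strictly between them when it is forced above c and also forced below d.
Above c: {k, f, m, h, n}. Below d: {e, k, f, m, h, n}.
Intersection: {k, f, m, h, n} — 5.

5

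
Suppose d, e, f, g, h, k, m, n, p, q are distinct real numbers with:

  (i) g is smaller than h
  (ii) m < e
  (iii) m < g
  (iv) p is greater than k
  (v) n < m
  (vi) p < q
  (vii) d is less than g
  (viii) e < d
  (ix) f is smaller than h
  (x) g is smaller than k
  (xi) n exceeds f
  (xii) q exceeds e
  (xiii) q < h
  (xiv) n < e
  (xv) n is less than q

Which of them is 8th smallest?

The consecutive relations fix a unique order: f < n < m < e < d < g < k < p < q < h.
The 8th smallest is p.

p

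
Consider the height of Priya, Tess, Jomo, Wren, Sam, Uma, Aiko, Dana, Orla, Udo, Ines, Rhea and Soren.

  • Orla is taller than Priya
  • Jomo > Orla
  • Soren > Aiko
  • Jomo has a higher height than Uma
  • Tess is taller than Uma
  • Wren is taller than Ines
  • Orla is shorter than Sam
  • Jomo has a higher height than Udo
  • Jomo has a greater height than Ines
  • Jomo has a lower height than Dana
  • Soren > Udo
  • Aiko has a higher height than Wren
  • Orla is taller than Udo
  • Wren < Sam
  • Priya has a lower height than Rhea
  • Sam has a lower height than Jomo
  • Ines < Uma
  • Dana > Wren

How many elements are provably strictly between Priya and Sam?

The relations place Priya below Sam. An element lies strictly between them when it is forced above Priya and also forced below Sam.
Above Priya: {Orla, Jomo, Dana, Rhea}. Below Sam: {Ines, Udo, Wren, Orla}.
Intersection: {Orla} — 1.

1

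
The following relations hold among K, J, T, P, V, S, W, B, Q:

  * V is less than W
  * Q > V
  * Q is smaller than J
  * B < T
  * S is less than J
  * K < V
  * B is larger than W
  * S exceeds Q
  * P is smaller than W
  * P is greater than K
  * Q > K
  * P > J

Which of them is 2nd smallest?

Chaining the given pairs: K < V < Q < S < J < P < W < B < T.
The 2nd smallest is V.

V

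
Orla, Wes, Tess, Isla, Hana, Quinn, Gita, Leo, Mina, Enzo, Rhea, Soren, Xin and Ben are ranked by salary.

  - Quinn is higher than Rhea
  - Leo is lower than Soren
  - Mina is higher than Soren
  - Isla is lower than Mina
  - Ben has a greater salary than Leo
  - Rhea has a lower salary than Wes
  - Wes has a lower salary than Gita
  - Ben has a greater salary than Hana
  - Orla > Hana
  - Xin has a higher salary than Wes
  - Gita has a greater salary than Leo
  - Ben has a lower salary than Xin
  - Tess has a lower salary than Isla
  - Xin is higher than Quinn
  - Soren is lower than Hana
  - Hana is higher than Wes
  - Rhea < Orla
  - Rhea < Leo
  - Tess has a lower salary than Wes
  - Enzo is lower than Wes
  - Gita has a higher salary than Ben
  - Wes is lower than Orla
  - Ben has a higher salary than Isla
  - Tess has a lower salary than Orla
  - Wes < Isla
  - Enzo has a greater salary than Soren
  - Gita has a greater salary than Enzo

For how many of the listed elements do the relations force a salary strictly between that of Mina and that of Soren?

Chaining upward from Soren reaches: Enzo, Wes, Hana, Isla, Ben, Orla, Xin, Gita.
Chaining downward from Mina reaches: Rhea, Leo, Tess, Enzo, Wes, Isla.
Strictly between Soren and Mina are those in both lists: Enzo, Wes, Isla — 3 elements.

3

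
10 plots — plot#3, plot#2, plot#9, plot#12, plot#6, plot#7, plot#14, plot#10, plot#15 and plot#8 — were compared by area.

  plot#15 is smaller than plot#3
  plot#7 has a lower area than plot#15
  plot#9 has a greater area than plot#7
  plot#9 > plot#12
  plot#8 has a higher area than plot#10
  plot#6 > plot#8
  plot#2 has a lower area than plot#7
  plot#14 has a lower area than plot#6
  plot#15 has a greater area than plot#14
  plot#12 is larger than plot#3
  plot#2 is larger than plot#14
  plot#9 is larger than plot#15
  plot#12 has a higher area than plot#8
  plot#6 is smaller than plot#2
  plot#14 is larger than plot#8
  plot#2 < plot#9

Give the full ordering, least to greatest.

Each adjacent pair is fixed by a given relation: plot#10 < plot#8; plot#8 < plot#14; plot#14 < plot#6; plot#6 < plot#2; plot#2 < plot#7; plot#7 < plot#15; plot#15 < plot#3; plot#3 < plot#12; plot#12 < plot#9. Chaining them end to end gives the full order.

plot#10 < plot#8 < plot#14 < plot#6 < plot#2 < plot#7 < plot#15 < plot#3 < plot#12 < plot#9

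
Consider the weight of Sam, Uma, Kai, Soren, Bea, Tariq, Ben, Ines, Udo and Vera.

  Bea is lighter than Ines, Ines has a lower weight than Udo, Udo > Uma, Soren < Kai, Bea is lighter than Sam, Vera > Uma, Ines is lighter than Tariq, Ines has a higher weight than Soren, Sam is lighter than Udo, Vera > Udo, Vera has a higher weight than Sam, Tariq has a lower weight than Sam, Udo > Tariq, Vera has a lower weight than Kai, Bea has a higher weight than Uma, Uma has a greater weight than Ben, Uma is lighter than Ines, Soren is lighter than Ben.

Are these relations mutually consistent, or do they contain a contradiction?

consistent

The single ordering Soren < Ben < Uma < Bea < Ines < Tariq < Sam < Udo < Vera < Kai satisfies every listed relation, so no contradiction arises.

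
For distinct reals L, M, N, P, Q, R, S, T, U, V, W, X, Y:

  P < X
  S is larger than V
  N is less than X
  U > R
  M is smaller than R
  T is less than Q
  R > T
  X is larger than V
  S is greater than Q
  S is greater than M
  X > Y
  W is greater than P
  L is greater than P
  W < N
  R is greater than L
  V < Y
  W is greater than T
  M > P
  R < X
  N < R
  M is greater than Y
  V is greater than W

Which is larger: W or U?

U

W < V and V < Y give W < Y.
Then Y < M extends the chain to M.
With M < R: W < V < Y < M < R.
Then R < U extends the chain to U.
So W < U; U is the larger of the two.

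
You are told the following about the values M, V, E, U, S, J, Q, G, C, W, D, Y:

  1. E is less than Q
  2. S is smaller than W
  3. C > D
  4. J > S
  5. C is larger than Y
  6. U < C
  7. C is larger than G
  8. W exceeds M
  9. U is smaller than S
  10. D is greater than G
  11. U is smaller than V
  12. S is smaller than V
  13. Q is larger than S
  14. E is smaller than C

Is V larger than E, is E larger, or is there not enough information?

undetermined

Following every chain through E: above E we get C, Q.
V is not reached, and no chain runs the other way from V to E.
So the given relations leave the order of E and V undetermined.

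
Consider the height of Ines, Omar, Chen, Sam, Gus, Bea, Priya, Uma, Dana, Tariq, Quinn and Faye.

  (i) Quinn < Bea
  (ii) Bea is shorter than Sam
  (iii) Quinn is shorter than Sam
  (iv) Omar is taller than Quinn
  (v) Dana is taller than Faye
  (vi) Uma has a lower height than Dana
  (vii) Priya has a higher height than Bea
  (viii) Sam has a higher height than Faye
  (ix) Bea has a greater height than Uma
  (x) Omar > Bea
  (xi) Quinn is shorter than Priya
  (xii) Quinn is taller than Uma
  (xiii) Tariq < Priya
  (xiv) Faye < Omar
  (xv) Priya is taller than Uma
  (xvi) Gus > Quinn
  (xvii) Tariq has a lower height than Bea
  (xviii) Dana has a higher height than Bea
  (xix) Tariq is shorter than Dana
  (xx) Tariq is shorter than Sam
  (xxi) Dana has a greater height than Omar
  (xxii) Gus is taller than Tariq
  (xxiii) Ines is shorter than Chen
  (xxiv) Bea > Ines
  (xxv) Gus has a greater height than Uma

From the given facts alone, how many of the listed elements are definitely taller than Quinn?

6

The elements the relations force above Quinn are Bea, Gus, Omar, Sam, Priya, Dana — no chain reaches any other.
That is 6.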